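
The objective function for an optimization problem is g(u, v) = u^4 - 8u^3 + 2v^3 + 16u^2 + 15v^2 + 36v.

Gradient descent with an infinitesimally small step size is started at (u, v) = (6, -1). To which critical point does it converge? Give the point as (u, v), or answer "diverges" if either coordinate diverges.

(4, -2)

g is separable, so gradient descent decouples: u follows -∂g/∂u, v follows -∂g/∂v.
∂g/∂u = 4u(u - 4)(u - 2); at u=6 this is 192, so u decreases.
∂g/∂v = 6(v + 2)(v + 3); at v=-1 this is 12, so v decreases.
u converges to its nearest critical value 4 (a local min of the u-part); v converges to -2. The iterate converges to (4, -2).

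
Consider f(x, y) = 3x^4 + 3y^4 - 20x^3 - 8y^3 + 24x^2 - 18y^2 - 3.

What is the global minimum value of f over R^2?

-266

f(x,y) separates as P(x) + Q(y) − 3, so its minimum is min P + min Q − 3.
P'(x) = 12x(x - 4)(x - 1) vanishes at x ∈ {0, 1, 4}; Q'(y) = 12y(y - 3)(y + 1) vanishes at y ∈ {-1, 0, 3}.
Local minima of P (where P''>0): P(0)=0, P(4)=-128. Local minima of Q: Q(-1)=-7, Q(3)=-135.
So the global minimum of f is P(4) + Q(3) − 3 = -128 − 135 − 3 = -266, attained at (4, 3).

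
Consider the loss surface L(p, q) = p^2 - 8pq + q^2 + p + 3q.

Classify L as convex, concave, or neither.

neither

L is quadratic, so its Hessian is the constant matrix H = [[2, -8], [-8, 2]].
det(H) = -60, tr(H) = 4.
det(H) < 0, so H is indefinite: neither convex nor concave.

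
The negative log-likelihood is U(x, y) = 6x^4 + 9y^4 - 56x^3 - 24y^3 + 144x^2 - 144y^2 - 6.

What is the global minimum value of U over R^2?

U(x,y) separates as P(x) + Q(y) − 6, so its minimum is min P + min Q − 6.
P'(x) = 24x(x - 4)(x - 3) vanishes at x ∈ {0, 3, 4}; Q'(y) = 36y(y - 4)(y + 2) vanishes at y ∈ {-2, 0, 4}.
Local minima of P (where P''>0): P(0)=0, P(4)=256. Local minima of Q: Q(-2)=-240, Q(4)=-1536.
So the global minimum of U is P(0) + Q(4) − 6 = 0 − 1536 − 6 = -1542, attained at (0, 4).

-1542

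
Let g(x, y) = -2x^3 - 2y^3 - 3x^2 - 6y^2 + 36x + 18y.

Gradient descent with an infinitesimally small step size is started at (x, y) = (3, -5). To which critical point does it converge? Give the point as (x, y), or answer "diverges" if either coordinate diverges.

g is separable, so gradient descent decouples: x follows -∂g/∂x, y follows -∂g/∂y.
∂g/∂x = -6(x - 2)(x + 3); at x=3 this is -36, so x increases.
∂g/∂y = -6(y - 1)(y + 3); at y=-5 this is -72, so y increases.
The x-coordinate has no critical point in that direction and runs off to infinity.

diverges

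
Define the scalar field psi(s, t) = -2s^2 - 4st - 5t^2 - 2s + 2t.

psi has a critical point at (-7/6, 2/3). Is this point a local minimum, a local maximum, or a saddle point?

local maximum

The Hessian of psi is constant: H = [[-4, -4], [-4, -10]].
det(H) = (-4)·(-10) − (-4)² = 24.
det(H) > 0 and tr(H) = -14 < 0, so H is negative definite and the point is a local maximum.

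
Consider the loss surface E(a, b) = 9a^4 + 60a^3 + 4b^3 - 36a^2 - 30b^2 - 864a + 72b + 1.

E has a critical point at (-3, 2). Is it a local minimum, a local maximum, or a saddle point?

The mixed partial ∂²E/∂a∂b is 0, so the Hessian at any point is diag(E_aa, E_bb) = diag(36(3a^2 + 10a - 2), 12(2b - 5)).
At (-3, 2): H = diag(-180, -12).
Both eigenvalues are negative, so H is negative definite: a local maximum.

local maximum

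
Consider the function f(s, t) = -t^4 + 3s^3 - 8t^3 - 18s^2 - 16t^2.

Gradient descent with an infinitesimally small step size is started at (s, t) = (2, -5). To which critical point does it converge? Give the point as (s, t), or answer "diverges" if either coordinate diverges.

diverges

f is separable, so gradient descent decouples: s follows -∂f/∂s, t follows -∂f/∂t.
∂f/∂s = 9s(s - 4); at s=2 this is -36, so s increases.
∂f/∂t = -4t(t + 2)(t + 4); at t=-5 this is 60, so t decreases.
The t-coordinate has no critical point in that direction and runs off to infinity.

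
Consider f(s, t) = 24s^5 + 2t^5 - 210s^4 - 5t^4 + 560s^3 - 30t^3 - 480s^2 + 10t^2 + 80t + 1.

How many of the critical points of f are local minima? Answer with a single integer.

f separates as a function of s plus a function of t, so ∇f=0 decouples.
∂f/∂s = 120s(s - 4)(s - 2)(s - 1) = 0 at s ∈ {0, 1, 2, 4}; ∂f/∂t = 10(t - 4)(t - 1)(t + 1)(t + 2) = 0 at t ∈ {-2, -1, 1, 4}.
The Hessian is diagonal: diag(f_ss, f_tt). Second derivatives: f_ss(0)=-960, f_ss(1)=360, f_ss(2)=-480, f_ss(4)=2880; f_tt(-2)=-180, f_tt(-1)=100, f_tt(1)=-180, f_tt(4)=900.
Local minima occur where both diagonal entries positive: (1, -1), (1, 4), (4, -1), (4, 4). Count: 4.

4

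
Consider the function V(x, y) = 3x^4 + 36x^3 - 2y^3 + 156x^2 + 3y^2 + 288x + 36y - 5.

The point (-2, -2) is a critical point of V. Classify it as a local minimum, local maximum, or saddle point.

The mixed partial ∂²V/∂x∂y is 0, so the Hessian at any point is diag(V_xx, V_yy) = diag(12(3x^2 + 18x + 26), 6(-2y + 1)).
At (-2, -2): H = diag(24, 30).
Both eigenvalues are positive, so H is positive definite: a local minimum.

local minimum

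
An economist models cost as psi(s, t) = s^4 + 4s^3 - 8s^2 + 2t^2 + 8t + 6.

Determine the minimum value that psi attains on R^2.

-130

psi(s,t) separates as P(s) + Q(t) + 6, so its minimum is min P + min Q + 6.
P'(s) = 4s(s - 1)(s + 4) vanishes at s ∈ {-4, 0, 1}; Q'(t) = 4(t + 2) vanishes at t ∈ {-2}.
Local minima of P (where P''>0): P(-4)=-128, P(1)=-3. Local minima of Q: Q(-2)=-8.
So the global minimum of psi is P(-4) + Q(-2) + 6 = -128 − 8 + 6 = -130, attained at (-4, -2).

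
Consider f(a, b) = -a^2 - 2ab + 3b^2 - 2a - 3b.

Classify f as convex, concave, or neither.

neither

f is quadratic, so its Hessian is the constant matrix H = [[-2, -2], [-2, 6]].
det(H) = -16, tr(H) = 4.
det(H) < 0, so H is indefinite: neither convex nor concave.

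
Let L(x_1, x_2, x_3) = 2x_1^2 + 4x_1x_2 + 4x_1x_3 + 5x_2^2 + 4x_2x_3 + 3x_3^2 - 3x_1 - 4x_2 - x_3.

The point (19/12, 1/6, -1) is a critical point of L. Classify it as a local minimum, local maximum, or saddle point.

local minimum

The Hessian is constant: H = [[4, 4, 4], [4, 10, 4], [4, 4, 6]].
Leading principal minors: Δ₁ = 4, Δ₂ = 24, Δ₃ = 48.
All leading minors are positive, so H is positive definite: a local minimum.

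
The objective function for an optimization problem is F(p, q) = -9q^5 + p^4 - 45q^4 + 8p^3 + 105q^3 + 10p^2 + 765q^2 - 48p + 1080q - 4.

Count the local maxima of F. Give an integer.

F separates as a function of p plus a function of q, so ∇F=0 decouples.
∂F/∂p = 4(p - 1)(p + 3)(p + 4) = 0 at p ∈ {-4, -3, 1}; ∂F/∂q = -45(q - 3)(q + 1)(q + 2)(q + 4) = 0 at q ∈ {-4, -2, -1, 3}.
The Hessian is diagonal: diag(F_pp, F_qq). Second derivatives: F_pp(-4)=20, F_pp(-3)=-16, F_pp(1)=80; F_qq(-4)=1890, F_qq(-2)=-450, F_qq(-1)=540, F_qq(3)=-6300.
Local maxima occur where both diagonal entries negative: (-3, -2), (-3, 3). Count: 2.

2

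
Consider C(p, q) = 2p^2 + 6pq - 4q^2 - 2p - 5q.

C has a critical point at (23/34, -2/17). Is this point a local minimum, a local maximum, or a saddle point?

The Hessian of C is constant: H = [[4, 6], [6, -8]].
det(H) = 4·(-8) − 6² = -68.
Since det(H) < 0, H is indefinite and the critical point is a saddle point.

saddle point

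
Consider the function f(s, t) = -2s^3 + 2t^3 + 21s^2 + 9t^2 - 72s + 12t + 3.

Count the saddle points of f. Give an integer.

f separates as a function of s plus a function of t, so ∇f=0 decouples.
∂f/∂s = -6(s - 4)(s - 3) = 0 at s ∈ {3, 4}; ∂f/∂t = 6(t + 1)(t + 2) = 0 at t ∈ {-2, -1}.
The Hessian is diagonal: diag(f_ss, f_tt). Second derivatives: f_ss(3)=6, f_ss(4)=-6; f_tt(-2)=-6, f_tt(-1)=6.
Saddle points occur where the two diagonal entries have opposite signs: (3, -2), (4, -1). Count: 2.

2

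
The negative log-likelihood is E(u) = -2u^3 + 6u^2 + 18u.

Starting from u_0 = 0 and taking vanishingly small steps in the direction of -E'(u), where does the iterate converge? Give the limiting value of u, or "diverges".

-1

E'(u) = -6(u - 3)(u + 1), so E'(0) = 18.
Gradient descent moves in the -E' direction, i.e. u is decreasing.
The nearest critical point in that direction is u = -1, where E'' = 24 > 0 (a local minimum). The iterate converges there.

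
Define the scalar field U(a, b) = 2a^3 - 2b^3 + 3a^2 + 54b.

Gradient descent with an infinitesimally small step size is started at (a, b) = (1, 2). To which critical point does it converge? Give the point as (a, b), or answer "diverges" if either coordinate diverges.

U is separable, so gradient descent decouples: a follows -∂U/∂a, b follows -∂U/∂b.
∂U/∂a = 6a(a + 1); at a=1 this is 12, so a decreases.
∂U/∂b = -6(b - 3)(b + 3); at b=2 this is 30, so b decreases.
a converges to its nearest critical value 0 (a local min of the a-part); b converges to -3. The iterate converges to (0, -3).

(0, -3)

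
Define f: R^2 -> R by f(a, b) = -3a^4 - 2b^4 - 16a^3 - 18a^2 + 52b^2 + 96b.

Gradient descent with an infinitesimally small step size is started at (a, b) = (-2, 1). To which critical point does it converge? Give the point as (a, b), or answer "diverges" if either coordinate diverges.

(-1, -1)

f is separable, so gradient descent decouples: a follows -∂f/∂a, b follows -∂f/∂b.
∂f/∂a = -12a(a + 1)(a + 3); at a=-2 this is -24, so a increases.
∂f/∂b = -8(b - 4)(b + 1)(b + 3); at b=1 this is 192, so b decreases.
a converges to its nearest critical value -1 (a local min of the a-part); b converges to -1. The iterate converges to (-1, -1).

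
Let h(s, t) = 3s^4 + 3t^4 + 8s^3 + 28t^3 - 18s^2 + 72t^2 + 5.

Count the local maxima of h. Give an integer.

1

h separates as a function of s plus a function of t, so ∇h=0 decouples.
∂h/∂s = 12s(s - 1)(s + 3) = 0 at s ∈ {-3, 0, 1}; ∂h/∂t = 12t(t + 3)(t + 4) = 0 at t ∈ {-4, -3, 0}.
The Hessian is diagonal: diag(h_ss, h_tt). Second derivatives: h_ss(-3)=144, h_ss(0)=-36, h_ss(1)=48; h_tt(-4)=48, h_tt(-3)=-36, h_tt(0)=144.
Local maxima occur where both diagonal entries negative: (0, -3). Count: 1.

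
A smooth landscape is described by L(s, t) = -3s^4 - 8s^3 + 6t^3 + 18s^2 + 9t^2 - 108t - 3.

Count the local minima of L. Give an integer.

L separates as a function of s plus a function of t, so ∇L=0 decouples.
∂L/∂s = -12s(s - 1)(s + 3) = 0 at s ∈ {-3, 0, 1}; ∂L/∂t = 18(t - 2)(t + 3) = 0 at t ∈ {-3, 2}.
The Hessian is diagonal: diag(L_ss, L_tt). Second derivatives: L_ss(-3)=-144, L_ss(0)=36, L_ss(1)=-48; L_tt(-3)=-90, L_tt(2)=90.
Local minima occur where both diagonal entries positive: (0, 2). Count: 1.

1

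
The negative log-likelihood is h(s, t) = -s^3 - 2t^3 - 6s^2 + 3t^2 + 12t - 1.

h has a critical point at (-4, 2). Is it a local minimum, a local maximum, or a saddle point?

saddle point

The mixed partial ∂²h/∂s∂t is 0, so the Hessian at any point is diag(h_ss, h_tt) = diag(-6(s + 2), 6(-2t + 1)).
At (-4, 2): H = diag(12, -18).
The eigenvalues have opposite signs, so H is indefinite: a saddle point.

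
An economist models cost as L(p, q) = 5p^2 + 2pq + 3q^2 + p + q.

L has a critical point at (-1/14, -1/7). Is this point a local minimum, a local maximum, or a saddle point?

The Hessian of L is constant: H = [[10, 2], [2, 6]].
det(H) = 10·6 − 2² = 56.
det(H) > 0 and tr(H) = 16 > 0, so H is positive definite and the point is a local minimum.

local minimum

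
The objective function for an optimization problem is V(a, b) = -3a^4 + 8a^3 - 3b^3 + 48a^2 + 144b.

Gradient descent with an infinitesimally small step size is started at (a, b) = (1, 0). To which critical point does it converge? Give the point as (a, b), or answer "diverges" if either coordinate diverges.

V is separable, so gradient descent decouples: a follows -∂V/∂a, b follows -∂V/∂b.
∂V/∂a = -12a(a - 4)(a + 2); at a=1 this is 108, so a decreases.
∂V/∂b = -9(b - 4)(b + 4); at b=0 this is 144, so b decreases.
a converges to its nearest critical value 0 (a local min of the a-part); b converges to -4. The iterate converges to (0, -4).

(0, -4)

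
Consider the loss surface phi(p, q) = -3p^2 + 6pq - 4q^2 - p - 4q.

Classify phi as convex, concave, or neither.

phi is quadratic, so its Hessian is the constant matrix H = [[-6, 6], [6, -8]].
det(H) = 12, tr(H) = -14.
det(H) > 0 and tr(H) < 0, so H is negative definite everywhere: concave.

concave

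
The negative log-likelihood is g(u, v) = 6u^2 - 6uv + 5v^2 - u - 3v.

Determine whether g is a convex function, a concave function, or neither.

convex

g is quadratic, so its Hessian is the constant matrix H = [[12, -6], [-6, 10]].
det(H) = 84, tr(H) = 22.
det(H) > 0 and tr(H) > 0, so H is positive definite everywhere: convex.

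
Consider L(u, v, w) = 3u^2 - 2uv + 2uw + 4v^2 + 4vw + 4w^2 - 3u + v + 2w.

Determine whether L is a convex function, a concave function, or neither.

L is quadratic, so its Hessian is the constant matrix H = [[6, -2, 2], [-2, 8, 4], [2, 4, 8]].
Leading principal minors: 6, 44, 192.
All positive ⇒ H ≻ 0 ⇒ convex.

convex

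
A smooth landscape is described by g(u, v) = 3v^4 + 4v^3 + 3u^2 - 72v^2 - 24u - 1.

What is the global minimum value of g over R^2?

g(u,v) separates as P(u) + Q(v) − 1, so its minimum is min P + min Q − 1.
P'(u) = 6u - 24 vanishes at u ∈ {4}; Q'(v) = 12v(v - 3)(v + 4) vanishes at v ∈ {-4, 0, 3}.
Local minima of P (where P''>0): P(4)=-48. Local minima of Q: Q(-4)=-640, Q(3)=-297.
So the global minimum of g is P(4) + Q(-4) − 1 = -48 − 640 − 1 = -689, attained at (4, -4).

-689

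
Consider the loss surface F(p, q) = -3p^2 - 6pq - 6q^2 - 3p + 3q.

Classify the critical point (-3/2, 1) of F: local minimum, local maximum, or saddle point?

The Hessian of F is constant: H = [[-6, -6], [-6, -12]].
det(H) = (-6)·(-12) − (-6)² = 36.
det(H) > 0 and tr(H) = -18 < 0, so H is negative definite and the point is a local maximum.

local maximum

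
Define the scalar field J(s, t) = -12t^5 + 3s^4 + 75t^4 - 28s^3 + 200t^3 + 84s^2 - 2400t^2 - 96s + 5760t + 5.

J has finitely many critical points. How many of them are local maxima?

J separates as a function of s plus a function of t, so ∇J=0 decouples.
∂J/∂s = 12(s - 4)(s - 2)(s - 1) = 0 at s ∈ {1, 2, 4}; ∂J/∂t = -60(t - 4)(t - 3)(t - 2)(t + 4) = 0 at t ∈ {-4, 2, 3, 4}.
The Hessian is diagonal: diag(J_ss, J_tt). Second derivatives: J_ss(1)=36, J_ss(2)=-24, J_ss(4)=72; J_tt(-4)=20160, J_tt(2)=-720, J_tt(3)=420, J_tt(4)=-960.
Local maxima occur where both diagonal entries negative: (2, 2), (2, 4). Count: 2.

2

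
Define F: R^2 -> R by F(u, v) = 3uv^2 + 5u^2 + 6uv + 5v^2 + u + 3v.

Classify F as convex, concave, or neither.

neither

The term 3uv^2 is cubic, so the Hessian is not constant.
∂²F/∂v² = 6u + 10, which takes both signs as u varies (negative for sufficiently negative u). A diagonal entry of the Hessian changing sign means the Hessian is neither positive- nor negative-semidefinite on all of R^2.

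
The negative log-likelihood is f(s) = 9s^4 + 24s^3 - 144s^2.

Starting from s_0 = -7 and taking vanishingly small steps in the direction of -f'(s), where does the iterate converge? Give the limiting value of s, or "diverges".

-4

f'(s) = 36s(s - 2)(s + 4), so f'(-7) = -6804.
Gradient descent moves in the -f' direction, i.e. s is increasing.
The nearest critical point in that direction is s = -4, where f'' = 864 > 0 (a local minimum). The iterate converges there.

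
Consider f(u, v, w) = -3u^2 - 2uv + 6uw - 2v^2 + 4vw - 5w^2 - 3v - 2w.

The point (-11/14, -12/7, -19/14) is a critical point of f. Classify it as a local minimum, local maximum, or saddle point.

local maximum

The Hessian is constant: H = [[-6, -2, 6], [-2, -4, 4], [6, 4, -10]].
Leading principal minors: Δ₁ = -6, Δ₂ = 20, Δ₃ = -56.
The minors alternate sign starting negative (−, +, −), so H is negative definite: a local maximum.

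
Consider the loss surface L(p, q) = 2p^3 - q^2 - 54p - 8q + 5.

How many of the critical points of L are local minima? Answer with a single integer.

0

L separates as a function of p plus a function of q, so ∇L=0 decouples.
∂L/∂p = 6(p - 3)(p + 3) = 0 at p ∈ {-3, 3}; ∂L/∂q = -2(q + 4) = 0 at q ∈ {-4}.
The Hessian is diagonal: diag(L_pp, L_qq). Second derivatives: L_pp(-3)=-36, L_pp(3)=36; L_qq(-4)=-2.
Local minima occur where both diagonal entries positive: none. Count: 0.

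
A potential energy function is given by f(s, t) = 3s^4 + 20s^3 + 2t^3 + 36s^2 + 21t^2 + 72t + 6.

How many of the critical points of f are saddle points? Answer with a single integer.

f separates as a function of s plus a function of t, so ∇f=0 decouples.
∂f/∂s = 12s(s + 2)(s + 3) = 0 at s ∈ {-3, -2, 0}; ∂f/∂t = 6(t + 3)(t + 4) = 0 at t ∈ {-4, -3}.
The Hessian is diagonal: diag(f_ss, f_tt). Second derivatives: f_ss(-3)=36, f_ss(-2)=-24, f_ss(0)=72; f_tt(-4)=-6, f_tt(-3)=6.
Saddle points occur where the two diagonal entries have opposite signs: (-3, -4), (-2, -3), (0, -4). Count: 3.

3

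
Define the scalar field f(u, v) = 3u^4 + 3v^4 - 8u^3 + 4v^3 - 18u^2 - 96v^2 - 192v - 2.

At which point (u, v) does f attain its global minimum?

f(u,v) separates as P(u) + Q(v) − 2, so its minimum is min P + min Q − 2.
P'(u) = 12u(u - 3)(u + 1) vanishes at u ∈ {-1, 0, 3}; Q'(v) = 12(v - 4)(v + 1)(v + 4) vanishes at v ∈ {-4, -1, 4}.
Local minima of P (where P''>0): P(-1)=-7, P(3)=-135. Local minima of Q: Q(-4)=-256, Q(4)=-1280.
So the global minimum of f is P(3) + Q(4) − 2 = -135 − 1280 − 2 = -1417, attained at (3, 4).

(3, 4)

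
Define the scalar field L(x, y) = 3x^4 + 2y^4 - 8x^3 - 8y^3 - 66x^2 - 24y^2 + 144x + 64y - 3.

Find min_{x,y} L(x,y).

L(x,y) separates as P(x) + Q(y) − 3, so its minimum is min P + min Q − 3.
P'(x) = 12(x - 4)(x - 1)(x + 3) vanishes at x ∈ {-3, 1, 4}; Q'(y) = 8(y - 4)(y - 1)(y + 2) vanishes at y ∈ {-2, 1, 4}.
Local minima of P (where P''>0): P(-3)=-567, P(4)=-224. Local minima of Q: Q(-2)=-128, Q(4)=-128.
So the global minimum of L is P(-3) + Q(-2) − 3 = -567 − 128 − 3 = -698, attained at (-3, -2).

-698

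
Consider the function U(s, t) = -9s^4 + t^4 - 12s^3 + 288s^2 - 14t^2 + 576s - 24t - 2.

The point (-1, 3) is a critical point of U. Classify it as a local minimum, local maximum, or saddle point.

The mixed partial ∂²U/∂s∂t is 0, so the Hessian at any point is diag(U_ss, U_tt) = diag(36(-3s^2 - 2s + 16), 4(3t^2 - 7)).
At (-1, 3): H = diag(540, 80).
Both eigenvalues are positive, so H is positive definite: a local minimum.

local minimum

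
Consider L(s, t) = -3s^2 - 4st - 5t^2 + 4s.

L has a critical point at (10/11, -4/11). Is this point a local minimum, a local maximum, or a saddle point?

local maximum

The Hessian of L is constant: H = [[-6, -4], [-4, -10]].
det(H) = (-6)·(-10) − (-4)² = 44.
det(H) > 0 and tr(H) = -16 < 0, so H is negative definite and the point is a local maximum.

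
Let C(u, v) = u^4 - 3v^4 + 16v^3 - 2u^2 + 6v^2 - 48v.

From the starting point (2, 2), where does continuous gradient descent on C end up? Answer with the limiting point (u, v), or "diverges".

C is separable, so gradient descent decouples: u follows -∂C/∂u, v follows -∂C/∂v.
∂C/∂u = 4u(u - 1)(u + 1); at u=2 this is 24, so u decreases.
∂C/∂v = -12(v - 4)(v - 1)(v + 1); at v=2 this is 72, so v decreases.
u converges to its nearest critical value 1 (a local min of the u-part); v converges to 1. The iterate converges to (1, 1).

(1, 1)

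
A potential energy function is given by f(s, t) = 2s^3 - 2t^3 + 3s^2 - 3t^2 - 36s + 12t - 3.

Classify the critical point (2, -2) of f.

The mixed partial ∂²f/∂s∂t is 0, so the Hessian at any point is diag(f_ss, f_tt) = diag(6(2s + 1), -6(2t + 1)).
At (2, -2): H = diag(30, 18).
Both eigenvalues are positive, so H is positive definite: a local minimum.

local minimum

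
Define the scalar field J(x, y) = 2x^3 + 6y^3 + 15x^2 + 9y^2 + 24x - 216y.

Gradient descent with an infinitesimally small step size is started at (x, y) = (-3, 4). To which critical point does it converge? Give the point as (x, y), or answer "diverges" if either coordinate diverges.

J is separable, so gradient descent decouples: x follows -∂J/∂x, y follows -∂J/∂y.
∂J/∂x = 6(x + 1)(x + 4); at x=-3 this is -12, so x increases.
∂J/∂y = 18(y - 3)(y + 4); at y=4 this is 144, so y decreases.
x converges to its nearest critical value -1 (a local min of the x-part); y converges to 3. The iterate converges to (-1, 3).

(-1, 3)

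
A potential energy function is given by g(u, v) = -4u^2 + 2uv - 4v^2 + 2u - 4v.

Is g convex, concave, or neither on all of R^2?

g is quadratic, so its Hessian is the constant matrix H = [[-8, 2], [2, -8]].
det(H) = 60, tr(H) = -16.
det(H) > 0 and tr(H) < 0, so H is negative definite everywhere: concave.

concave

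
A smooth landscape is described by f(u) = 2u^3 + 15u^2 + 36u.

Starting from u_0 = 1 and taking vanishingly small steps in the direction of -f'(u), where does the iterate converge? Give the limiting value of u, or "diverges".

f'(u) = 6(u + 2)(u + 3), so f'(1) = 72.
Gradient descent moves in the -f' direction, i.e. u is decreasing.
The nearest critical point in that direction is u = -2, where f'' = 6 > 0 (a local minimum). The iterate converges there.

-2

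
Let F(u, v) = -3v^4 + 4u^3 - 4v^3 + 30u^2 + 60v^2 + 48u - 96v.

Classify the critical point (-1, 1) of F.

local minimum

The mixed partial ∂²F/∂u∂v is 0, so the Hessian at any point is diag(F_uu, F_vv) = diag(12(2u + 5), 12(-3v^2 - 2v + 10)).
At (-1, 1): H = diag(36, 60).
Both eigenvalues are positive, so H is positive definite: a local minimum.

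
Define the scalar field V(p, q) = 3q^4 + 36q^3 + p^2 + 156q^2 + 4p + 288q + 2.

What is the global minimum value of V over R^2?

V(p,q) separates as A(p) + B(q) + 2, so its minimum is min A + min B + 2.
A'(p) = 2p + 4 vanishes at p ∈ {-2}; B'(q) = 12(q + 2)(q + 3)(q + 4) vanishes at q ∈ {-4, -3, -2}.
Local minima of A (where A''>0): A(-2)=-4. Local minima of B: B(-4)=-192, B(-2)=-192.
So the global minimum of V is A(-2) + B(-4) + 2 = -4 − 192 + 2 = -194, attained at (-2, -4).

-194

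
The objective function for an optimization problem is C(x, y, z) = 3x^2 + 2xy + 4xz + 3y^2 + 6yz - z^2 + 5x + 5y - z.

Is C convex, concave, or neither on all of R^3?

C is quadratic, so its Hessian is the constant matrix H = [[6, 2, 4], [2, 6, 6], [4, 6, -2]].
Leading principal minors: 6, 32, -280.
Neither pattern holds ⇒ H is indefinite ⇒ neither convex nor concave.

neither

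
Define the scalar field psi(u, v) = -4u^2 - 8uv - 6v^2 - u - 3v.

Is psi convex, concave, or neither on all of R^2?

concave

psi is quadratic, so its Hessian is the constant matrix H = [[-8, -8], [-8, -12]].
det(H) = 32, tr(H) = -20.
det(H) > 0 and tr(H) < 0, so H is negative definite everywhere: concave.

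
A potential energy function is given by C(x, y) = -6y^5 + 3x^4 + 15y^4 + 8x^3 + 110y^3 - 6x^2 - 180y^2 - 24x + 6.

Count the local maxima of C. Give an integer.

C separates as a function of x plus a function of y, so ∇C=0 decouples.
∂C/∂x = 12(x - 1)(x + 1)(x + 2) = 0 at x ∈ {-2, -1, 1}; ∂C/∂y = -30y(y - 4)(y - 1)(y + 3) = 0 at y ∈ {-3, 0, 1, 4}.
The Hessian is diagonal: diag(C_xx, C_yy). Second derivatives: C_xx(-2)=36, C_xx(-1)=-24, C_xx(1)=72; C_yy(-3)=2520, C_yy(0)=-360, C_yy(1)=360, C_yy(4)=-2520.
Local maxima occur where both diagonal entries negative: (-1, 0), (-1, 4). Count: 2.

2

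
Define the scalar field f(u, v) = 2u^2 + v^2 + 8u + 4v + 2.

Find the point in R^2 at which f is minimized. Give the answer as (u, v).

(-2, -2)

f(u,v) separates as P(u) + Q(v) + 2, so its minimum is min P + min Q + 2.
P'(u) = 4u + 8 vanishes at u ∈ {-2}; Q'(v) = 2v + 4 vanishes at v ∈ {-2}.
Local minima of P (where P''>0): P(-2)=-8. Local minima of Q: Q(-2)=-4.
So the global minimum of f is P(-2) + Q(-2) + 2 = -8 − 4 + 2 = -10, attained at (-2, -2).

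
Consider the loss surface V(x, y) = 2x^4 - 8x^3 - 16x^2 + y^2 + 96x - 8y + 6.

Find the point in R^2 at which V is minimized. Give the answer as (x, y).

V(x,y) separates as P(x) + Q(y) + 6, so its minimum is min P + min Q + 6.
P'(x) = 8(x - 3)(x - 2)(x + 2) vanishes at x ∈ {-2, 2, 3}; Q'(y) = 2y - 8 vanishes at y ∈ {4}.
Local minima of P (where P''>0): P(-2)=-160, P(3)=90. Local minima of Q: Q(4)=-16.
So the global minimum of V is P(-2) + Q(4) + 6 = -160 − 16 + 6 = -170, attained at (-2, 4).

(-2, 4)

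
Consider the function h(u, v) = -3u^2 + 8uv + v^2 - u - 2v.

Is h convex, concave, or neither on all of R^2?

neither

h is quadratic, so its Hessian is the constant matrix H = [[-6, 8], [8, 2]].
det(H) = -76, tr(H) = -4.
det(H) < 0, so H is indefinite: neither convex nor concave.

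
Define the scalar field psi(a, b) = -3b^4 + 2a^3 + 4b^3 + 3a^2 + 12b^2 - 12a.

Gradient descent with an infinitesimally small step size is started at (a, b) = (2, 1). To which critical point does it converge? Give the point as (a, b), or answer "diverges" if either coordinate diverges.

(1, 0)

psi is separable, so gradient descent decouples: a follows -∂psi/∂a, b follows -∂psi/∂b.
∂psi/∂a = 6(a - 1)(a + 2); at a=2 this is 24, so a decreases.
∂psi/∂b = -12b(b - 2)(b + 1); at b=1 this is 24, so b decreases.
a converges to its nearest critical value 1 (a local min of the a-part); b converges to 0. The iterate converges to (1, 0).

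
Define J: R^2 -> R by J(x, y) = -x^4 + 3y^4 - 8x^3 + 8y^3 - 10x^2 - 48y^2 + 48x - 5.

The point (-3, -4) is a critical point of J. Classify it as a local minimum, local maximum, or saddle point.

The mixed partial ∂²J/∂x∂y is 0, so the Hessian at any point is diag(J_xx, J_yy) = diag(-4(3x^2 + 12x + 5), 12(3y^2 + 4y - 8)).
At (-3, -4): H = diag(16, 288).
Both eigenvalues are positive, so H is positive definite: a local minimum.

local minimum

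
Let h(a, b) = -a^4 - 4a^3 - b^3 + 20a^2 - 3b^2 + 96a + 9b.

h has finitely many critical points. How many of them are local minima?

h separates as a function of a plus a function of b, so ∇h=0 decouples.
∂h/∂a = -4(a - 3)(a + 2)(a + 4) = 0 at a ∈ {-4, -2, 3}; ∂h/∂b = -3(b - 1)(b + 3) = 0 at b ∈ {-3, 1}.
The Hessian is diagonal: diag(h_aa, h_bb). Second derivatives: h_aa(-4)=-56, h_aa(-2)=40, h_aa(3)=-140; h_bb(-3)=12, h_bb(1)=-12.
Local minima occur where both diagonal entries positive: (-2, -3). Count: 1.

1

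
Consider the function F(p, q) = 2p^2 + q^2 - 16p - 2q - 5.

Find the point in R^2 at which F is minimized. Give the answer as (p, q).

(4, 1)

F(p,q) separates as A(p) + B(q) − 5, so its minimum is min A + min B − 5.
A'(p) = 4p - 16 vanishes at p ∈ {4}; B'(q) = 2q - 2 vanishes at q ∈ {1}.
Local minima of A (where A''>0): A(4)=-32. Local minima of B: B(1)=-1.
So the global minimum of F is A(4) + B(1) − 5 = -32 − 1 − 5 = -38, attained at (4, 1).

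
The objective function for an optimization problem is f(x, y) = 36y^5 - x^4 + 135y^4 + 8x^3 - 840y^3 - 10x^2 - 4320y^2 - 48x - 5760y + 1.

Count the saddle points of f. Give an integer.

f separates as a function of x plus a function of y, so ∇f=0 decouples.
∂f/∂x = -4(x - 4)(x - 3)(x + 1) = 0 at x ∈ {-1, 3, 4}; ∂f/∂y = 180(y - 4)(y + 1)(y + 2)(y + 4) = 0 at y ∈ {-4, -2, -1, 4}.
The Hessian is diagonal: diag(f_xx, f_yy). Second derivatives: f_xx(-1)=-80, f_xx(3)=16, f_xx(4)=-20; f_yy(-4)=-8640, f_yy(-2)=2160, f_yy(-1)=-2700, f_yy(4)=43200.
Saddle points occur where the two diagonal entries have opposite signs: (-1, -2), (-1, 4), (3, -4), (3, -1), (4, -2), (4, 4). Count: 6.

6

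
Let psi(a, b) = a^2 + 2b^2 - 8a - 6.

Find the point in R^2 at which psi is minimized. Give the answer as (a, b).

(4, 0)

psi(a,b) separates as P(a) + Q(b) − 6, so its minimum is min P + min Q − 6.
P'(a) = 2a - 8 vanishes at a ∈ {4}; Q'(b) = 4b vanishes at b ∈ {0}.
Local minima of P (where P''>0): P(4)=-16. Local minima of Q: Q(0)=0.
So the global minimum of psi is P(4) + Q(0) − 6 = -16 + 0 − 6 = -22, attained at (4, 0).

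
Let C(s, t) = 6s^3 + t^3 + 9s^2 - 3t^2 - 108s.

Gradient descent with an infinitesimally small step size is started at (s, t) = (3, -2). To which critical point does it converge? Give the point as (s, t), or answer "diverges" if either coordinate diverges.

diverges

C is separable, so gradient descent decouples: s follows -∂C/∂s, t follows -∂C/∂t.
∂C/∂s = 18(s - 2)(s + 3); at s=3 this is 108, so s decreases.
∂C/∂t = 3t(t - 2); at t=-2 this is 24, so t decreases.
The t-coordinate has no critical point in that direction and runs off to infinity.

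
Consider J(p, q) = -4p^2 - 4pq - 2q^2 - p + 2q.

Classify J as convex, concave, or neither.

concave

J is quadratic, so its Hessian is the constant matrix H = [[-8, -4], [-4, -4]].
det(H) = 16, tr(H) = -12.
det(H) > 0 and tr(H) < 0, so H is negative definite everywhere: concave.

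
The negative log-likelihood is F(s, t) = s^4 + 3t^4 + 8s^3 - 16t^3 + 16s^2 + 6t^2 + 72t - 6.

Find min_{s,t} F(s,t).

F(s,t) separates as P(s) + Q(t) − 6, so its minimum is min P + min Q − 6.
P'(s) = 4s(s + 2)(s + 4) vanishes at s ∈ {-4, -2, 0}; Q'(t) = 12(t - 3)(t - 2)(t + 1) vanishes at t ∈ {-1, 2, 3}.
Local minima of P (where P''>0): P(-4)=0, P(0)=0. Local minima of Q: Q(-1)=-47, Q(3)=81.
So the global minimum of F is P(-4) + Q(-1) − 6 = 0 − 47 − 6 = -53, attained at (-4, -1).

-53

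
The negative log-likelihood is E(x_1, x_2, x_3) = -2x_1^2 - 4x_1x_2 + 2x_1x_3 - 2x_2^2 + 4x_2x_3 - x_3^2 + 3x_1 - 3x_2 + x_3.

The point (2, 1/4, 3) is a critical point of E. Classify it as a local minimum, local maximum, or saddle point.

The Hessian is constant: H = [[-4, -4, 2], [-4, -4, 4], [2, 4, -2]].
Leading principal minors: Δ₁ = -4, Δ₂ = 0, Δ₃ = 16.
The minors fit neither the all-positive nor the alternating-sign pattern, so H is indefinite: a saddle point.

saddle point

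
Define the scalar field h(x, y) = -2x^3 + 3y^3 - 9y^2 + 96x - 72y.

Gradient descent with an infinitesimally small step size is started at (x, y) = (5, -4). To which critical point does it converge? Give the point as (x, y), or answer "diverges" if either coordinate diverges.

diverges

h is separable, so gradient descent decouples: x follows -∂h/∂x, y follows -∂h/∂y.
∂h/∂x = -6(x - 4)(x + 4); at x=5 this is -54, so x increases.
∂h/∂y = 9(y - 4)(y + 2); at y=-4 this is 144, so y decreases.
The x-coordinate has no critical point in that direction and runs off to infinity.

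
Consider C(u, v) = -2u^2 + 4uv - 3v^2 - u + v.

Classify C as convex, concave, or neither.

concave

C is quadratic, so its Hessian is the constant matrix H = [[-4, 4], [4, -6]].
det(H) = 8, tr(H) = -10.
det(H) > 0 and tr(H) < 0, so H is negative definite everywhere: concave.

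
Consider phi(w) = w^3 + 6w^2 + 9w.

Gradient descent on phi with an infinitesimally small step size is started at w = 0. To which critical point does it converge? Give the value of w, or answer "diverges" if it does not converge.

phi'(w) = 3(w + 1)(w + 3), so phi'(0) = 9.
Gradient descent moves in the -phi' direction, i.e. w is decreasing.
The nearest critical point in that direction is w = -1, where phi'' = 6 > 0 (a local minimum). The iterate converges there.

-1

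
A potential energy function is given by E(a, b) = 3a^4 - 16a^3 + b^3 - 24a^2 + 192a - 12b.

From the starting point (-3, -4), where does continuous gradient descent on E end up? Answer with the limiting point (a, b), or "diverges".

E is separable, so gradient descent decouples: a follows -∂E/∂a, b follows -∂E/∂b.
∂E/∂a = 12(a - 4)(a - 2)(a + 2); at a=-3 this is -420, so a increases.
∂E/∂b = 3(b - 2)(b + 2); at b=-4 this is 36, so b decreases.
The b-coordinate has no critical point in that direction and runs off to infinity.

diverges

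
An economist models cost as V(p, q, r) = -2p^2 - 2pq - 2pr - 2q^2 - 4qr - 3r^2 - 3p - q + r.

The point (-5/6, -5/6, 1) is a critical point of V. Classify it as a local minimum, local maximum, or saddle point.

The Hessian is constant: H = [[-4, -2, -2], [-2, -4, -4], [-2, -4, -6]].
Leading principal minors: Δ₁ = -4, Δ₂ = 12, Δ₃ = -24.
The minors alternate sign starting negative (−, +, −), so H is negative definite: a local maximum.

local maximum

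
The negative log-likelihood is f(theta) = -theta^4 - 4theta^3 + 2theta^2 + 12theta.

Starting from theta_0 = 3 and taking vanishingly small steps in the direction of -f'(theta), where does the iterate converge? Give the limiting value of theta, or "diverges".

diverges

f'(theta) = -4(theta - 1)(theta + 1)(theta + 3), so f'(3) = -192.
Gradient descent moves in the -f' direction, i.e. theta is increasing.
There is no critical point above theta=3, and f' keeps the same sign, so the iterate runs off to +∞.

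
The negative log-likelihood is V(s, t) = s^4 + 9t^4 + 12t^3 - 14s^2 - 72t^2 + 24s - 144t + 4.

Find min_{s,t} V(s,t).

V(s,t) separates as P(s) + Q(t) + 4, so its minimum is min P + min Q + 4.
P'(s) = 4(s - 2)(s - 1)(s + 3) vanishes at s ∈ {-3, 1, 2}; Q'(t) = 36(t - 2)(t + 1)(t + 2) vanishes at t ∈ {-2, -1, 2}.
Local minima of P (where P''>0): P(-3)=-117, P(2)=8. Local minima of Q: Q(-2)=48, Q(2)=-336.
So the global minimum of V is P(-3) + Q(2) + 4 = -117 − 336 + 4 = -449, attained at (-3, 2).

-449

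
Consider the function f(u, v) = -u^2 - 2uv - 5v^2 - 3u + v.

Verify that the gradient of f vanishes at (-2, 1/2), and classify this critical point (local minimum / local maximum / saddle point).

local maximum

∇f = (-2u - 2v - 3, -2u - 10v + 1); substituting (-2, 1/2) gives ∇f = (0, 0), so (-2, 1/2) is indeed a critical point.
The Hessian of f is constant: H = [[-2, -2], [-2, -10]].
det(H) = (-2)·(-10) − (-2)² = 16.
det(H) > 0 and tr(H) = -12 < 0, so H is negative definite and the point is a local maximum.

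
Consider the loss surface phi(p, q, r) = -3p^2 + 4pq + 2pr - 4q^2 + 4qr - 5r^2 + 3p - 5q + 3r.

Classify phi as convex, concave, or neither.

concave

phi is quadratic, so its Hessian is the constant matrix H = [[-6, 4, 2], [4, -8, 4], [2, 4, -10]].
Leading principal minors: -6, 32, -128.
Signs alternate −, +, − ⇒ H ≺ 0 ⇒ concave.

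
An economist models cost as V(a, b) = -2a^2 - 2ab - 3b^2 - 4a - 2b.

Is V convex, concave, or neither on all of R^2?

concave

V is quadratic, so its Hessian is the constant matrix H = [[-4, -2], [-2, -6]].
det(H) = 20, tr(H) = -10.
det(H) > 0 and tr(H) < 0, so H is negative definite everywhere: concave.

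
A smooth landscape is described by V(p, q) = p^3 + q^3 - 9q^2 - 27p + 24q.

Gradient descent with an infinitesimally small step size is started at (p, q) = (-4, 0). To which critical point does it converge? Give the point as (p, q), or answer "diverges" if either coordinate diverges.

diverges

V is separable, so gradient descent decouples: p follows -∂V/∂p, q follows -∂V/∂q.
∂V/∂p = 3(p - 3)(p + 3); at p=-4 this is 21, so p decreases.
∂V/∂q = 3(q - 4)(q - 2); at q=0 this is 24, so q decreases.
The p-coordinate has no critical point in that direction and runs off to infinity.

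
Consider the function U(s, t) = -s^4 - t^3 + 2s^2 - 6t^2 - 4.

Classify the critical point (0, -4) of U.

The mixed partial ∂²U/∂s∂t is 0, so the Hessian at any point is diag(U_ss, U_tt) = diag(4(-3s^2 + 1), -6(t + 2)).
At (0, -4): H = diag(4, 12).
Both eigenvalues are positive, so H is positive definite: a local minimum.

local minimum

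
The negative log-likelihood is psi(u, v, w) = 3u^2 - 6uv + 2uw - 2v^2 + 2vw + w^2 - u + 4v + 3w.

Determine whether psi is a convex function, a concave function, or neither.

neither

psi is quadratic, so its Hessian is the constant matrix H = [[6, -6, 2], [-6, -4, 2], [2, 2, 2]].
Leading principal minors: 6, -60, -176.
Neither pattern holds ⇒ H is indefinite ⇒ neither convex nor concave.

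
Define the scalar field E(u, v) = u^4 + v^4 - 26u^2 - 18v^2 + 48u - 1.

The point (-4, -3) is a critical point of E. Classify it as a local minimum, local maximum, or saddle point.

The mixed partial ∂²E/∂u∂v is 0, so the Hessian at any point is diag(E_uu, E_vv) = diag(4(3u^2 - 13), 12(v^2 - 3)).
At (-4, -3): H = diag(140, 72).
Both eigenvalues are positive, so H is positive definite: a local minimum.

local minimum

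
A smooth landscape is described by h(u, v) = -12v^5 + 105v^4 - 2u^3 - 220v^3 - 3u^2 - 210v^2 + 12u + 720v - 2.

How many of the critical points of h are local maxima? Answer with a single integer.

h separates as a function of u plus a function of v, so ∇h=0 decouples.
∂h/∂u = -6(u - 1)(u + 2) = 0 at u ∈ {-2, 1}; ∂h/∂v = -60(v - 4)(v - 3)(v - 1)(v + 1) = 0 at v ∈ {-1, 1, 3, 4}.
The Hessian is diagonal: diag(h_uu, h_vv). Second derivatives: h_uu(-2)=18, h_uu(1)=-18; h_vv(-1)=2400, h_vv(1)=-720, h_vv(3)=480, h_vv(4)=-900.
Local maxima occur where both diagonal entries negative: (1, 1), (1, 4). Count: 2.

2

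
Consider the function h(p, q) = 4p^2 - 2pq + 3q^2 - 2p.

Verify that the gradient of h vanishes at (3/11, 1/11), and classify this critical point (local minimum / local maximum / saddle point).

∇h = (8p - 2q - 2, -2p + 6q); substituting (3/11, 1/11) gives ∇h = (0, 0), so (3/11, 1/11) is indeed a critical point.
The Hessian of h is constant: H = [[8, -2], [-2, 6]].
det(H) = 8·6 − (-2)² = 44.
det(H) > 0 and tr(H) = 14 > 0, so H is positive definite and the point is a local minimum.

local minimum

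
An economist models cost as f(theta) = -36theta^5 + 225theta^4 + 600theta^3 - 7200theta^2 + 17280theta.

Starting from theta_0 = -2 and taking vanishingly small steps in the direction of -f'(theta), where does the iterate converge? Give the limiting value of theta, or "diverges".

f'(theta) = -180(theta - 4)(theta - 3)(theta - 2)(theta + 4), so f'(-2) = 43200.
Gradient descent moves in the -f' direction, i.e. theta is decreasing.
The nearest critical point in that direction is theta = -4, where f'' = 60480 > 0 (a local minimum). The iterate converges there.

-4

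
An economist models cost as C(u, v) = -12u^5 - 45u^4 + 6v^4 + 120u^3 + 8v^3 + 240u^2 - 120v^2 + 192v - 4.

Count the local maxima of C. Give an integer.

C separates as a function of u plus a function of v, so ∇C=0 decouples.
∂C/∂u = -60u(u - 2)(u + 1)(u + 4) = 0 at u ∈ {-4, -1, 0, 2}; ∂C/∂v = 24(v - 2)(v - 1)(v + 4) = 0 at v ∈ {-4, 1, 2}.
The Hessian is diagonal: diag(C_uu, C_vv). Second derivatives: C_uu(-4)=4320, C_uu(-1)=-540, C_uu(0)=480, C_uu(2)=-2160; C_vv(-4)=720, C_vv(1)=-120, C_vv(2)=144.
Local maxima occur where both diagonal entries negative: (-1, 1), (2, 1). Count: 2.

2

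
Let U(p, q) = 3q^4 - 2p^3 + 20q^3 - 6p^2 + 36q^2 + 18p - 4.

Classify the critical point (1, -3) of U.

The mixed partial ∂²U/∂p∂q is 0, so the Hessian at any point is diag(U_pp, U_qq) = diag(-12(p + 1), 12(3q^2 + 10q + 6)).
At (1, -3): H = diag(-24, 36).
The eigenvalues have opposite signs, so H is indefinite: a saddle point.

saddle point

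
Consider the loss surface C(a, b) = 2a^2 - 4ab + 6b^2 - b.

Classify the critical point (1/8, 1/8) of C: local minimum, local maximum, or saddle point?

The Hessian of C is constant: H = [[4, -4], [-4, 12]].
det(H) = 4·12 − (-4)² = 32.
det(H) > 0 and tr(H) = 16 > 0, so H is positive definite and the point is a local minimum.

local minimum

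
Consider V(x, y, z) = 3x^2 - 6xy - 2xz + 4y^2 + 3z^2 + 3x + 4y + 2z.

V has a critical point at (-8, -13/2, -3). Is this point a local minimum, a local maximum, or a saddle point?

local minimum

The Hessian is constant: H = [[6, -6, -2], [-6, 8, 0], [-2, 0, 6]].
Leading principal minors: Δ₁ = 6, Δ₂ = 12, Δ₃ = 40.
All leading minors are positive, so H is positive definite: a local minimum.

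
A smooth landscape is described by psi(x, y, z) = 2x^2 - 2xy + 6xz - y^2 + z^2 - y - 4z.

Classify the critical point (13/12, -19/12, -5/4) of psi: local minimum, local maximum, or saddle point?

saddle point

The Hessian is constant: H = [[4, -2, 6], [-2, -2, 0], [6, 0, 2]].
Leading principal minors: Δ₁ = 4, Δ₂ = -12, Δ₃ = 48.
The minors fit neither the all-positive nor the alternating-sign pattern, so H is indefinite: a saddle point.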